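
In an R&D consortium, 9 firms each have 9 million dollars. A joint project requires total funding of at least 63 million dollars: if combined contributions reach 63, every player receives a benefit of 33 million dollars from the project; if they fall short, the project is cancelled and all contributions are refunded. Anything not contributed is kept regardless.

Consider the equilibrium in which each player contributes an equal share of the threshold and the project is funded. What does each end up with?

35 million dollars

Equal share of the threshold: 63/9 = 7.
At this profile no one gains by cutting their contribution: any cut drops the total below 63, the project is cancelled, contributions are refunded, and the deviator ends with 9, which is less than 9 − 7 + 33 = 35. Contributing more than 7 just wastes the excess. So contributing exactly 7 is a best response.
Each player's payoff: 9 − 7 + 33 = 35.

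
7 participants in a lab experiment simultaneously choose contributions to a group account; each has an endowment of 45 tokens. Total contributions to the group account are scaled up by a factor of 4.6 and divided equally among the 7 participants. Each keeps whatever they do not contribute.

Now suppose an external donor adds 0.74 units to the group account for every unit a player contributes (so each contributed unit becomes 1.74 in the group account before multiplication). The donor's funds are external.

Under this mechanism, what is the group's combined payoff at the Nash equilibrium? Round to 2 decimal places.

Under the mechanism each unit contributed yields 4.6 × 1.74 / 7 = 1.1434 back to its contributor per unit of net cost, which exceeds 1, making full contribution the dominant choice for everyone.
At the Nash equilibrium everyone contributes 45. Group total payoff = 4.6 × 1.74 × 315 = 2521.26.

2521.26 tokens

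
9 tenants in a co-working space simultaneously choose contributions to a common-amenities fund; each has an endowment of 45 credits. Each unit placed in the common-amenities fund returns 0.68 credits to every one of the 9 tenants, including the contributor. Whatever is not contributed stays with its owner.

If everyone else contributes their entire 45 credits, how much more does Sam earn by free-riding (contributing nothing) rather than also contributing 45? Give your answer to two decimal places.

Switching from a contribution of 45 to 0 lets Sam keep an extra 45 credits, but lowers the common-amenities fund by 45, which costs Sam their own share of that drop: 0.68 × 45 = 30.60.
Net gain = 45 − 30.60 = 14.40. The private return per contributed unit (0.68) is below 1, so free-riding is indeed the best response regardless of what the others do.

14.40 credits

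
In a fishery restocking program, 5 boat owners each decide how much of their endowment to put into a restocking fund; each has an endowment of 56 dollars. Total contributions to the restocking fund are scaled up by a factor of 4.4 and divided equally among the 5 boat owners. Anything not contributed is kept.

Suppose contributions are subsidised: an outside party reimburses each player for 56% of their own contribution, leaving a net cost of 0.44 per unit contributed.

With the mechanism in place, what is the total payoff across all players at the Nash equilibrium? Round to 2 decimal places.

1388.80 dollars

Under the mechanism each unit contributed yields (4.4/5) / 0.44 = 2.0000 back to its contributor per unit of net cost, which exceeds 1, making full contribution the dominant choice for everyone.
So the Nash equilibrium is full contribution by all 5; the group earns 5 × (56 × 0.56 + 4.4 × 56) = 1388.80.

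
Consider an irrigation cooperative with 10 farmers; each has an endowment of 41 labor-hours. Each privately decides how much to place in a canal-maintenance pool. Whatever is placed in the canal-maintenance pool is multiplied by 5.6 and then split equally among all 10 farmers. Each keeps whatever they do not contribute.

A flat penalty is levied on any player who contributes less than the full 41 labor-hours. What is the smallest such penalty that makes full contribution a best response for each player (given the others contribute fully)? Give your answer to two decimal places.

Given the others contribute fully, the best deviation is to contribute 0 (any partial contribution still incurs the fine and gives up units whose private return 0.5600 is below 1).
Deviating from 41 to 0 saves 41 labor-hours but forfeits the deviator's share of the drop in the canal-maintenance pool: 5.6/10 × 41 = 22.96.
So the deviation gain is 41 − 22.96 = 18.04, and the fine must be at least 18.04 labor-hours to wipe it out.

18.04 labor-hours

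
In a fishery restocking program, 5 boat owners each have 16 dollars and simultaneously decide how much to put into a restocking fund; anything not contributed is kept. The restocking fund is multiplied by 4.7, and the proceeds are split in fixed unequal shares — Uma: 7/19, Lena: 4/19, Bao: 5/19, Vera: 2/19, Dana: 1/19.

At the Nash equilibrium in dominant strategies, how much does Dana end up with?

For player j, contributing a unit is worthwhile iff 4.7 × (j's share) ≥ 1, i.e. iff j's share is at least 0.2128.
The shares above 0.2128 belong to Uma and Bao, contributing 16 each; the remaining 3 contribute 0. Total contributed: 32.
Dana keeps 16 and receives 4.7 × 32 × 1/19 = 7.92 from the restocking fund, for a payoff of 23.92.

23.92 dollars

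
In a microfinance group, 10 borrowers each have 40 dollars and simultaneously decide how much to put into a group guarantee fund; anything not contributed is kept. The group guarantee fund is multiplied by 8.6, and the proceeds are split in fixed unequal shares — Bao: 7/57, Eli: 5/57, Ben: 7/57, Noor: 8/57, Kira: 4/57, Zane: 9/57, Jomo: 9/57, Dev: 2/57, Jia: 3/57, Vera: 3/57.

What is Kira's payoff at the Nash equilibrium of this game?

160.70 dollars

Each unit j contributes comes back to j as 8.6 × (j's share), so j prefers to contribute only if that share exceeds 1/8.6 = 0.1163; otherwise keeping the unit dominates.
Bao, Ben, Noor, Zane and Jomo are above the threshold, contributing 40 each; the remaining 5 contribute 0. Total contributed: 200.
Kira keeps 40 and receives 8.6 × 200 × 4/57 = 120.70 from the group guarantee fund, for a payoff of 160.70.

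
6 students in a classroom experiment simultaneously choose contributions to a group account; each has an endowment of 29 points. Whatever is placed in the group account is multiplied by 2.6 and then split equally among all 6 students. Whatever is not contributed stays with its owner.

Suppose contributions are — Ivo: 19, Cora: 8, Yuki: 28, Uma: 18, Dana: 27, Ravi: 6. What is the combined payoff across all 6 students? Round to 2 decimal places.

Total contributed: 19 + 8 + 28 + 18 + 27 + 6 = 106; total kept: 6 × 29 − 106 = 68.
The group account pays out 2.6 × 106 = 275.60 in aggregate.
Group total = 68 + 275.60 = 343.60.

343.60 points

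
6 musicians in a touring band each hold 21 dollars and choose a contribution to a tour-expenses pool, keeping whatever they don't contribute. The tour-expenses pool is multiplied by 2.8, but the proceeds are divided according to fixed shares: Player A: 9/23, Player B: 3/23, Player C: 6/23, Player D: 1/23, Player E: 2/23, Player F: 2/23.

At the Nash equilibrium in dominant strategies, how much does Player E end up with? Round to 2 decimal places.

For player j, contributing a unit is worthwhile iff 2.8 × (j's share) ≥ 1, i.e. iff j's share is at least 0.3571.
Only Player A (9/23) clears that bar, contributing 21; the remaining 5 contribute 0. Total contributed: 21.
Player E keeps 21 and receives 2.8 × 21 × 2/23 = 5.11 from the tour-expenses pool, for a payoff of 26.11.

26.11 dollars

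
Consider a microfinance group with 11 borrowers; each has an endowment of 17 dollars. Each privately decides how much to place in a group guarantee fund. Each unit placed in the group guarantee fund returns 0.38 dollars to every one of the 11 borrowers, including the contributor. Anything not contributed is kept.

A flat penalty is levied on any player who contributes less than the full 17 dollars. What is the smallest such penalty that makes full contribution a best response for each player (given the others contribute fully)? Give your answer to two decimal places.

10.54 dollars

Given the others contribute fully, the best deviation is to contribute 0 (any partial contribution still incurs the fine and gives up units whose private return 0.38 is below 1).
Deviating from 17 to 0 saves 17 dollars but forfeits the deviator's share of the drop in the group guarantee fund: 0.38 × 17 = 6.46.
So the deviation gain is 17 − 6.46 = 10.54, and the fine must be at least 10.54 dollars to wipe it out.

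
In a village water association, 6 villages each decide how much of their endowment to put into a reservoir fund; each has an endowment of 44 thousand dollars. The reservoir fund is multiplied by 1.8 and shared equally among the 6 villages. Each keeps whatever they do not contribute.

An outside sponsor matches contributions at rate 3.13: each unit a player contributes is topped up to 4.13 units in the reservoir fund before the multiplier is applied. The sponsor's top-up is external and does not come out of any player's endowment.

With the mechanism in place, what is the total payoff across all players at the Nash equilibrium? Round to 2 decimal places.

With the mechanism, a contributed unit returns 1.8 × 4.13 / 6 = 1.2390 per unit of net cost to the contributor — now above 1 — so contributing fully is weakly dominant for every player.
At the Nash equilibrium everyone contributes 44. Group total payoff = 1.8 × 4.13 × 264 = 1962.58.

1962.58 thousand dollars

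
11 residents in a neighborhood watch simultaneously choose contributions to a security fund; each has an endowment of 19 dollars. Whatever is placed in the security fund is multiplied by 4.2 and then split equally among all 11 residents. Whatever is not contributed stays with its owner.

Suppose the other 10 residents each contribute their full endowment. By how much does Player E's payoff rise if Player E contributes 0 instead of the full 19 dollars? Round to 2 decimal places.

11.75 dollars

Switching from a contribution of 19 to 0 lets Player E keep an extra 19 dollars, but lowers the security fund by 19, which costs Player E their own share of that drop: 4.2/11 × 19 = 7.25.
Net gain = 19 − 7.25 = 11.75. The private return per contributed unit (0.3818) is below 1, so free-riding is indeed the best response regardless of what the others do.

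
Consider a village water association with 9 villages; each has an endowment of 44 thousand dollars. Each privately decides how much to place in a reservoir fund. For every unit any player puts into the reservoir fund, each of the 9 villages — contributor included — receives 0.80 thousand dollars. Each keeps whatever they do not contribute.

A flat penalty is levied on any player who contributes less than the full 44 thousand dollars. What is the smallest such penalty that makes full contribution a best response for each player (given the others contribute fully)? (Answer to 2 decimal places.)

8.80 thousand dollars

Given the others contribute fully, the best deviation is to contribute 0 (any partial contribution still incurs the fine and gives up units whose private return 0.80 is below 1).
Deviating from 44 to 0 saves 44 thousand dollars but forfeits the deviator's share of the drop in the reservoir fund: 0.80 × 44 = 35.20.
So the deviation gain is 44 − 35.20 = 8.80, and the fine must be at least 8.80 thousand dollars to wipe it out.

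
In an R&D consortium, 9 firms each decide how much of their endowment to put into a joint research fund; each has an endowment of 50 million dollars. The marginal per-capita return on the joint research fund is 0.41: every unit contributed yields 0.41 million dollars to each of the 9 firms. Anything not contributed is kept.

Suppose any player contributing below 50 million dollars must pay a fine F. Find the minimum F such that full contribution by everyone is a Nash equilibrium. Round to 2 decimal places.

29.50 million dollars

Given the others contribute fully, the best deviation is to contribute 0 (any partial contribution still incurs the fine and gives up units whose private return 0.41 is below 1).
Deviating from 50 to 0 saves 50 million dollars but forfeits the deviator's share of the drop in the joint research fund: 0.41 × 50 = 20.50.
So the deviation gain is 50 − 20.50 = 29.50, and the fine must be at least 29.50 million dollars to wipe it out.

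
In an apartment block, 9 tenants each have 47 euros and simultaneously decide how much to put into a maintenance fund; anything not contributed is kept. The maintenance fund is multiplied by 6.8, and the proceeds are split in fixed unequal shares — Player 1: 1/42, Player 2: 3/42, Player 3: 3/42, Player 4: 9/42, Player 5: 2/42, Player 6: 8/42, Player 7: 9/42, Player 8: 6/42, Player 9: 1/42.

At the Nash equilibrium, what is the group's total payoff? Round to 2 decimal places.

Player j's private return per contributed unit is 6.8 × (j's share). Contributing is weakly dominant for j when that share is at least 1/6.8 = 0.1471, and contributing 0 is dominant otherwise.
Player 4, Player 6 and Player 7 are above the threshold, contributing 47 each; the remaining 6 contribute 0. Total contributed: 141.
The maintenance fund pays out 6.8 × 141 = 958.80 in total (split across the unequal shares, but the aggregate is all that matters for the group sum).
The 6 free-riders keep 47 each, adding 282. Group total = 282 + 958.80 = 1240.80.

1240.80 euros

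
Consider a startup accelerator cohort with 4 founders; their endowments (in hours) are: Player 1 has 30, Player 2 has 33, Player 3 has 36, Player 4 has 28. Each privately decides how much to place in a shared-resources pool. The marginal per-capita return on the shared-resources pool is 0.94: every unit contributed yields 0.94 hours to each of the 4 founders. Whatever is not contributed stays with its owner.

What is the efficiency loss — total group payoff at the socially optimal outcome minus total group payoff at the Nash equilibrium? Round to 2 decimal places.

350.52 hours

The private return per contributed unit is 0.94 < 1 for everyone, so the Nash equilibrium is zero contribution and the group total is Σ E_j = 30 + 33 + 36 + 28 = 127.
Each contributed unit returns 3.760 to the group, so the social optimum is full contribution by everyone: group total = 3.760 × 127 = 477.52.
Efficiency loss = (3.760 − 1) × 127 = 350.52.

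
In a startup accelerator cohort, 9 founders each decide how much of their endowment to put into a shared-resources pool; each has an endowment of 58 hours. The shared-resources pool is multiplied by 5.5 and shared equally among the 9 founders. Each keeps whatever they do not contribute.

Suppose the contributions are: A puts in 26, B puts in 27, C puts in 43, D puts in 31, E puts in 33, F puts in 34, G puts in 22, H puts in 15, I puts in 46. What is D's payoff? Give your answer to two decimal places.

196.28 hours

Total contributed: 26 + 27 + 43 + 31 + 33 + 34 + 22 + 15 + 46 = 277.
Each receives 5.5 × 277 / 9 = 169.28 from the shared-resources pool.
D keeps 58 − 31 = 27, so D's payoff is 27 + 169.28 = 196.28.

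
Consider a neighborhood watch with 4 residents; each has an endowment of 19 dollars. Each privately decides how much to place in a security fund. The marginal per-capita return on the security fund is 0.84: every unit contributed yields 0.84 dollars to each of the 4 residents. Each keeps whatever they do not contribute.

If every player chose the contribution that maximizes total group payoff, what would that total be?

255.36 dollars

Each contributed unit returns 3.360 to the group as a whole (0.84 to each of 4 players), which exceeds 1, so the social optimum is full contribution: group total = 3.360 × 76 = 255.36.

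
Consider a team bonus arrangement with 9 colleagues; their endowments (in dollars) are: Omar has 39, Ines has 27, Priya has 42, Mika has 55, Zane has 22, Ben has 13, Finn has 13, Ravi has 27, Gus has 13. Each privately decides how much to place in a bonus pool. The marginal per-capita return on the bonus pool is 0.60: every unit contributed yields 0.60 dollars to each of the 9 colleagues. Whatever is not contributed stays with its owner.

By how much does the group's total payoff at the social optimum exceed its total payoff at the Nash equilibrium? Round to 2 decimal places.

1104.40 dollars

The private return per contributed unit is 0.60 < 1 for everyone, so the Nash equilibrium is zero contribution and the group total is Σ E_j = 39 + 27 + 42 + 55 + 22 + 13 + 13 + 27 + 13 = 251.
Each contributed unit returns 5.400 to the group, so the social optimum is full contribution by everyone: group total = 5.400 × 251 = 1355.40.
Efficiency loss = (5.400 − 1) × 251 = 1104.40.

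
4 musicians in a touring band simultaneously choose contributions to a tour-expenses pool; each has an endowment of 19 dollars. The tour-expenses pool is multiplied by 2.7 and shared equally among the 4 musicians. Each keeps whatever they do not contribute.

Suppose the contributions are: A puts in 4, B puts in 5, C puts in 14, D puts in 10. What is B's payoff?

36.28 dollars

Total contributed: 4 + 5 + 14 + 10 = 33.
Each receives 2.7 × 33 / 4 = 22.28 from the tour-expenses pool.
B keeps 19 − 5 = 14, so B's payoff is 14 + 22.28 = 36.28.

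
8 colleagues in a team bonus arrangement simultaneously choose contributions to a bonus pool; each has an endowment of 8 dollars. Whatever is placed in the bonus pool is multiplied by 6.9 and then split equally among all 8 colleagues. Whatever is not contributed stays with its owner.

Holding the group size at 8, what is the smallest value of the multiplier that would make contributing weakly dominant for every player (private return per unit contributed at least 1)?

8

A contributed unit returns (multiplier)/8 to its contributor.
This reaches 1 exactly when the multiplier is 8.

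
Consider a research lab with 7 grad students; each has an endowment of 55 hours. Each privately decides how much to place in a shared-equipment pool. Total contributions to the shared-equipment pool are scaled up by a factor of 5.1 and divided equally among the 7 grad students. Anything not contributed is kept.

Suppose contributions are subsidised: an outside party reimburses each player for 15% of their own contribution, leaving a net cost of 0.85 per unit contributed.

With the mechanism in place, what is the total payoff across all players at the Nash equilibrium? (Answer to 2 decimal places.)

385.00 hours

The effective private return is (5.1/7) / 0.85 = 0.8571, which is still under 1, so the mechanism doesn't change anyone's dominant strategy: zero contribution.
Everyone keeps their endowment and the group total is 7 × 55 = 385.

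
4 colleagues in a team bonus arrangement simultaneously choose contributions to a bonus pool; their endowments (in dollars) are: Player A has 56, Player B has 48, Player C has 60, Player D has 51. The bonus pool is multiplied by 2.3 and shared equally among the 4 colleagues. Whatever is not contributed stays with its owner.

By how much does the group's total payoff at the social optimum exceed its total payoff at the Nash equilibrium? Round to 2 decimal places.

279.50 dollars

The private return per contributed unit is 2.3/4 = 0.5750 < 1 for every player regardless of endowment, so the Nash equilibrium is zero contribution and the group total is Σ E_j = 56 + 48 + 60 + 51 = 215.
Each contributed unit returns 2.300 to the group, so the social optimum is full contribution by everyone: group total = 2.300 × 215 = 494.50.
Efficiency loss = (2.300 − 1) × 215 = 279.50.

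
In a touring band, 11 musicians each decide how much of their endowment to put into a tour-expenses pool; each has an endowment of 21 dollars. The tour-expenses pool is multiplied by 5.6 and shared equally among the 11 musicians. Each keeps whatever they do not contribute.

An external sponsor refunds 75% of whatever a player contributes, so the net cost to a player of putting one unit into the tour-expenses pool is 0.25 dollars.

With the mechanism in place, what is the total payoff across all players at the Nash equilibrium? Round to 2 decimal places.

1466.85 dollars

With the mechanism, a contributed unit returns (5.6/11) / 0.25 = 2.0364 per unit of net cost to the contributor — now above 1 — so contributing fully is weakly dominant for every player.
So the Nash equilibrium is full contribution by all 11; the group earns 11 × (21 × 0.75 + 5.6 × 21) = 1466.85.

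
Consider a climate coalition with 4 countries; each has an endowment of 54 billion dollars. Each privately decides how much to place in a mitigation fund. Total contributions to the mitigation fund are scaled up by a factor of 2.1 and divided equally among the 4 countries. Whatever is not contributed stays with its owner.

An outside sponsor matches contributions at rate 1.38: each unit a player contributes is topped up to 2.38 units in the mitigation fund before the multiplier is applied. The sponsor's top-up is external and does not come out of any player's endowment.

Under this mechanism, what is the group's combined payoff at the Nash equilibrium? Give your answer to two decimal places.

Under the mechanism each unit contributed yields 2.1 × 2.38 / 4 = 1.2495 back to its contributor per unit of net cost, which exceeds 1, making full contribution the dominant choice for everyone.
At the Nash equilibrium everyone contributes 54. Group total payoff = 2.1 × 2.38 × 216 = 1079.57.

1079.57 billion dollars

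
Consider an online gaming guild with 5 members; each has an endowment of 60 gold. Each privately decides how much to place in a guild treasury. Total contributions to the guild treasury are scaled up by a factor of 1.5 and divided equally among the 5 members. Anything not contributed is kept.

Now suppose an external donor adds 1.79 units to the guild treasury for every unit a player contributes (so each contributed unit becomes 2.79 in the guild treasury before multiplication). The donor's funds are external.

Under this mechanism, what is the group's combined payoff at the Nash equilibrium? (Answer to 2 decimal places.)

300.00 gold

With the mechanism, a contributed unit returns 1.5 × 2.79 / 5 = 0.8370 per unit of net cost — still below 1 — so contributing 0 remains dominant for every player.
At the Nash equilibrium no one contributes; group total payoff = 5 × 60 = 300.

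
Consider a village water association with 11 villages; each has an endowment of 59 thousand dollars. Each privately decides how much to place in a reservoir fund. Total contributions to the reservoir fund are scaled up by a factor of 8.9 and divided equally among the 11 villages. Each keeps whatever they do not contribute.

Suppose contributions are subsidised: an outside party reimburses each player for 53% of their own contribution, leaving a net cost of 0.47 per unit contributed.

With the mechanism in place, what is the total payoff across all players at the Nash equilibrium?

The effective private return per unit is now (8.9/11) / 0.47 = 1.7215 > 1, so every player's dominant strategy flips to full contribution.
At the Nash equilibrium everyone contributes 59. Group total payoff = 11 × (59 × 0.53 + 8.9 × 59) = 6120.07.

6120.07 thousand dollars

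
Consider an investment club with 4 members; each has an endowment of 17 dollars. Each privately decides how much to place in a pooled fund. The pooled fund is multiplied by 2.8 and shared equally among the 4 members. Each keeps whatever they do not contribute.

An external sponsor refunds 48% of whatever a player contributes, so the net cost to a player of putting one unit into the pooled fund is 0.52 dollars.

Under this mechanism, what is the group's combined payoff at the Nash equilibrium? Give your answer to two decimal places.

With the mechanism, a contributed unit returns (2.8/4) / 0.52 = 1.3462 per unit of net cost to the contributor — now above 1 — so contributing fully is weakly dominant for every player.
At the Nash equilibrium everyone contributes 17. Group total payoff = 4 × (17 × 0.48 + 2.8 × 17) = 223.04.

223.04 dollars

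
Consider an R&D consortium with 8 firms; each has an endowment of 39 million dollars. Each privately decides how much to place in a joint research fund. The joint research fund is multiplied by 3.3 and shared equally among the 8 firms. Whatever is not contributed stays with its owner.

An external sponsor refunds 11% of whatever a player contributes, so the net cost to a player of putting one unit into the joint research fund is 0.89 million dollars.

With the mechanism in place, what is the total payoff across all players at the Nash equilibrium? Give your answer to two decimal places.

312.00 million dollars

With the mechanism, a contributed unit returns (3.3/8) / 0.89 = 0.4635 per unit of net cost — still below 1 — so contributing 0 remains dominant for every player.
Everyone keeps their endowment and the group total is 8 × 39 = 312.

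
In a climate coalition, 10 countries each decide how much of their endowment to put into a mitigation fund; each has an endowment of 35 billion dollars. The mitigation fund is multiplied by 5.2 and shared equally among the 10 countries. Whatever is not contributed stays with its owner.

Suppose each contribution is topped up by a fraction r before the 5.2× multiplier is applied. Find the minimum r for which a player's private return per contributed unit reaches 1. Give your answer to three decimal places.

0.923

With matching at rate r, one contributed unit becomes (1 + r) in the mitigation fund and returns 5.2 × (1 + r) / 10 to the contributor.
Setting this equal to 1: 1 + r = 10/5.2 = 1.9231.
So the minimum matching rate is r = 1.9231 − 1 = 0.923.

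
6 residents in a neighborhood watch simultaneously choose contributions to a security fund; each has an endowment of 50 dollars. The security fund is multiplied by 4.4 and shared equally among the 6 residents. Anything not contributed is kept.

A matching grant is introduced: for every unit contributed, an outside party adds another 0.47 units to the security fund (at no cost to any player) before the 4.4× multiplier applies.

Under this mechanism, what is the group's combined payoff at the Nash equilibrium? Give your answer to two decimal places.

1940.40 dollars

Under the mechanism each unit contributed yields 4.4 × 1.47 / 6 = 1.0780 back to its contributor per unit of net cost, which exceeds 1, making full contribution the dominant choice for everyone.
So the Nash equilibrium is full contribution by all 6; the group earns 4.4 × 1.47 × 300 = 1940.40.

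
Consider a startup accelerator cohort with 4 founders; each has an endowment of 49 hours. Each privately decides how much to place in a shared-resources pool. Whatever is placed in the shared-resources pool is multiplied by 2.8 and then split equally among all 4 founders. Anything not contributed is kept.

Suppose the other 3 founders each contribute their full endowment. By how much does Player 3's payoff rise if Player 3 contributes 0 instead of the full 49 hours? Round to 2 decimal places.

Switching from a contribution of 49 to 0 lets Player 3 keep an extra 49 hours, but lowers the shared-resources pool by 49, which costs Player 3 their own share of that drop: 2.8/4 × 49 = 34.30.
Net gain = 49 − 34.30 = 14.70. The private return per contributed unit (0.7000) is below 1, so free-riding is indeed the best response regardless of what the others do.

14.70 hours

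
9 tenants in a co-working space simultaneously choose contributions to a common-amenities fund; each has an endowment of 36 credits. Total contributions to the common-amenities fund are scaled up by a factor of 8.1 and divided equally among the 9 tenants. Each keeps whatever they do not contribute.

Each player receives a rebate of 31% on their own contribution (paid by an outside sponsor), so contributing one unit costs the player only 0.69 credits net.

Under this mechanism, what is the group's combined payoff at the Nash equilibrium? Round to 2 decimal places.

Under the mechanism each unit contributed yields (8.1/9) / 0.69 = 1.3043 back to its contributor per unit of net cost, which exceeds 1, making full contribution the dominant choice for everyone.
At the Nash equilibrium everyone contributes 36. Group total payoff = 9 × (36 × 0.31 + 8.1 × 36) = 2724.84.

2724.84 credits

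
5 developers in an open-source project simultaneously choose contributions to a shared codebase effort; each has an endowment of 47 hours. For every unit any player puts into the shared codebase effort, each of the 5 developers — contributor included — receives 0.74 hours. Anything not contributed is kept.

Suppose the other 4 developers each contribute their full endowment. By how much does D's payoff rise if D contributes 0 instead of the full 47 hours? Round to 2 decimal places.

12.22 hours

Switching from a contribution of 47 to 0 lets D keep an extra 47 hours, but lowers the shared codebase effort by 47, which costs D their own share of that drop: 0.74 × 47 = 34.78.
Net gain = 47 − 34.78 = 12.22. The private return per contributed unit (0.74) is below 1, so free-riding is indeed the best response regardless of what the others do.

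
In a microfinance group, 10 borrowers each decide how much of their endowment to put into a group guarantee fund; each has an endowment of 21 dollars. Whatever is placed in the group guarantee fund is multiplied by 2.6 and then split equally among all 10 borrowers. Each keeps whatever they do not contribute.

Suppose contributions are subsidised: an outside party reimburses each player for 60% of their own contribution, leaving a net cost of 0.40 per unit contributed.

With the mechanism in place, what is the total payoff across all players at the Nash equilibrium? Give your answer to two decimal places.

Even with the mechanism, each unit contributed returns only (2.6/10) / 0.40 = 0.6500 per unit of net cost, so contributing nothing is still dominant.
Everyone keeps their endowment and the group total is 10 × 21 = 210.

210.00 dollars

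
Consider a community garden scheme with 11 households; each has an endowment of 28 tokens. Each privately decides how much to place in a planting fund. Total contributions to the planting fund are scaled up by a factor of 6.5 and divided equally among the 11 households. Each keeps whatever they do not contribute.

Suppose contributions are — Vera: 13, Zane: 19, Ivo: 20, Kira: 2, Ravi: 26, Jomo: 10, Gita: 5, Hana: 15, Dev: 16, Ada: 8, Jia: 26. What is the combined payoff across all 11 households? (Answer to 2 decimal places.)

1188.00 tokens

Total contributed: 13 + 19 + 20 + 2 + 26 + 10 + 5 + 15 + 16 + 8 + 26 = 160; total kept: 11 × 28 − 160 = 148.
The planting fund pays out 6.5 × 160 = 1040.00 in aggregate.
Group total = 148 + 1040.00 = 1188.00.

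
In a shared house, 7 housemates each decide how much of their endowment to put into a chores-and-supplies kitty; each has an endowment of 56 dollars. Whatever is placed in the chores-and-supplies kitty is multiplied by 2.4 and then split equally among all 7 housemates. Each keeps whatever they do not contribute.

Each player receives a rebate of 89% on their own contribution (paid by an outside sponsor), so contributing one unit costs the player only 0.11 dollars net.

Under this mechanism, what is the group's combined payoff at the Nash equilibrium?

1289.68 dollars

Under the mechanism each unit contributed yields (2.4/7) / 0.11 = 3.1169 back to its contributor per unit of net cost, which exceeds 1, making full contribution the dominant choice for everyone.
So the Nash equilibrium is full contribution by all 7; the group earns 7 × (56 × 0.89 + 2.4 × 56) = 1289.68.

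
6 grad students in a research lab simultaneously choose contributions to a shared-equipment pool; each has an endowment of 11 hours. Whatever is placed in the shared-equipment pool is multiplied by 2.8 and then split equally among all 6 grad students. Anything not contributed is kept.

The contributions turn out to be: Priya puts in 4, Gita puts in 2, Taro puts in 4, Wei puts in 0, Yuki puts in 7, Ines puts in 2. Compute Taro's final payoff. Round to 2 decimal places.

Total contributed: 4 + 2 + 4 + 0 + 7 + 2 = 19.
Each receives 2.8 × 19 / 6 = 8.87 from the shared-equipment pool.
Taro keeps 11 − 4 = 7, so Taro's payoff is 7 + 8.87 = 15.87.

15.87 hours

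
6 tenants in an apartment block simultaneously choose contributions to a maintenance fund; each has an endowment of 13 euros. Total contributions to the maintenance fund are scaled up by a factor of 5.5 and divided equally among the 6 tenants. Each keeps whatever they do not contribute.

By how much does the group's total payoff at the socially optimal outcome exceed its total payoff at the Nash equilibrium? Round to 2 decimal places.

351.00 euros

Each contributed unit returns 5.5/6 = 0.9167 to its contributor — below 1 — so contributing 0 is dominant for every player. At the Nash equilibrium everyone keeps their 13, and the group total is 6 × 13 = 78.
Each contributed unit returns 5.500 to the group as a whole (0.9167 to each of 6 players), which exceeds 1, so the social optimum is full contribution: group total = 5.500 × 78 = 429.00.
Efficiency loss = 429.00 − 78 = 351.00.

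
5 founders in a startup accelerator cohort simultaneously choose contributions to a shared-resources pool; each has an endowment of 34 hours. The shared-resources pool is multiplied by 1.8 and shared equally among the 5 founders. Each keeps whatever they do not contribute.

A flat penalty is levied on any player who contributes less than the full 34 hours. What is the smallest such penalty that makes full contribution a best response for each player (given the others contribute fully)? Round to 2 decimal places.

21.76 hours

Given the others contribute fully, the best deviation is to contribute 0 (any partial contribution still incurs the fine and gives up units whose private return 0.3600 is below 1).
Deviating from 34 to 0 saves 34 hours but forfeits the deviator's share of the drop in the shared-resources pool: 1.8/5 × 34 = 12.24.
So the deviation gain is 34 − 12.24 = 21.76, and the fine must be at least 21.76 hours to wipe it out.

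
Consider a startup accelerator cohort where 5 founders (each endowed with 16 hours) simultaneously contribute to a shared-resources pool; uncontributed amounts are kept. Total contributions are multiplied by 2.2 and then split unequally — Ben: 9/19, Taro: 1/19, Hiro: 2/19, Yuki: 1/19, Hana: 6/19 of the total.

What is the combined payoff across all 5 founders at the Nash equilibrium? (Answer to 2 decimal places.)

99.20 hours

A player with share s gets back 2.2·s per unit contributed, so full contribution is dominant for anyone with s > 1/2.2 = 0.4545 and zero contribution is dominant for anyone below.
The only share above 0.4545 is Ben's 9/19, contributing 16; the remaining 4 contribute 0. Total contributed: 16.
The shared-resources pool pays out 2.2 × 16 = 35.20 in total (split across the unequal shares, but the aggregate is all that matters for the group sum).
The 4 free-riders keep 16 each, adding 64. Group total = 64 + 35.20 = 99.20.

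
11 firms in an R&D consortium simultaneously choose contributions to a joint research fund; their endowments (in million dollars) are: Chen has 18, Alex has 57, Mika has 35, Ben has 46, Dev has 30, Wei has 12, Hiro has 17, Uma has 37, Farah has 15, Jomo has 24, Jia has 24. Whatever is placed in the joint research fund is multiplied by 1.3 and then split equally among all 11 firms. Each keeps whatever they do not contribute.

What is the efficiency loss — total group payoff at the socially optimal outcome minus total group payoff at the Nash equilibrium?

94.50 million dollars

The private return per contributed unit is 1.3/11 = 0.1182 < 1 for every player regardless of endowment, so the Nash equilibrium is zero contribution and the group total is Σ E_j = 18 + 57 + 35 + 46 + 30 + 12 + 17 + 37 + 15 + 24 + 24 = 315.
Each contributed unit returns 1.300 to the group, so the social optimum is full contribution by everyone: group total = 1.300 × 315 = 409.50.
Efficiency loss = (1.300 − 1) × 315 = 94.50.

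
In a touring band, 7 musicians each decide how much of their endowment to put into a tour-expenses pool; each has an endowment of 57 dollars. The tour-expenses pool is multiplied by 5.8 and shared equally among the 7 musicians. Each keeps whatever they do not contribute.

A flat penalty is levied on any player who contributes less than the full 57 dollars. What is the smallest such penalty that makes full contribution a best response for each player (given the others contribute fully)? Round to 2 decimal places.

9.77 dollars

Given the others contribute fully, the best deviation is to contribute 0 (any partial contribution still incurs the fine and gives up units whose private return 0.8286 is below 1).
Deviating from 57 to 0 saves 57 dollars but forfeits the deviator's share of the drop in the tour-expenses pool: 5.8/7 × 57 = 47.23.
So the deviation gain is 57 − 47.23 = 9.77, and the fine must be at least 9.77 dollars to wipe it out.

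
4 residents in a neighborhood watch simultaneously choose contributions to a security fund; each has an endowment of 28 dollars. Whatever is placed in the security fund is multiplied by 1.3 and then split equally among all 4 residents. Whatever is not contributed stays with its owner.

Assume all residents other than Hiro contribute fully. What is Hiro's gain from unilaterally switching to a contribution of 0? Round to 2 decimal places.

Switching from a contribution of 28 to 0 lets Hiro keep an extra 28 dollars, but lowers the security fund by 28, which costs Hiro their own share of that drop: 1.3/4 × 28 = 9.10.
Net gain = 28 − 9.10 = 18.90. The private return per contributed unit (0.3250) is below 1, so free-riding is indeed the best response regardless of what the others do.

18.90 dollars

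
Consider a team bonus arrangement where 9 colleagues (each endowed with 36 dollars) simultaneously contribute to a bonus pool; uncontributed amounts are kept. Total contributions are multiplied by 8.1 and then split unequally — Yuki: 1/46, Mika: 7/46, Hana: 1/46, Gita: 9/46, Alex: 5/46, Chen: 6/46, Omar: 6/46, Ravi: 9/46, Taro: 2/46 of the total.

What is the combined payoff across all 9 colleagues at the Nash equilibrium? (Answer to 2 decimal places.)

1602.00 dollars

Player j's private return per contributed unit is 8.1 × (j's share). Contributing is weakly dominant for j when that share is at least 1/8.1 = 0.1235, and contributing 0 is dominant otherwise.
Mika, Gita, Chen, Omar and Ravi clear that bar, contributing 36 each; the remaining 4 contribute 0. Total contributed: 180.
The bonus pool pays out 8.1 × 180 = 1458.00 in total (split across the unequal shares, but the aggregate is all that matters for the group sum).
The 4 free-riders keep 36 each, adding 144. Group total = 144 + 1458.00 = 1602.00.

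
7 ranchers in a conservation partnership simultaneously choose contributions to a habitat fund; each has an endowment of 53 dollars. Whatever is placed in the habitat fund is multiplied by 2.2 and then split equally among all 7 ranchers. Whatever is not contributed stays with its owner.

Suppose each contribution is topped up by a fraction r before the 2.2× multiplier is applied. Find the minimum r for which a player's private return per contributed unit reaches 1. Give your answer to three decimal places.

With matching at rate r, one contributed unit becomes (1 + r) in the habitat fund and returns 2.2 × (1 + r) / 7 to the contributor.
Setting this equal to 1: 1 + r = 7/2.2 = 3.1818.
So the minimum matching rate is r = 3.1818 − 1 = 2.182.

2.182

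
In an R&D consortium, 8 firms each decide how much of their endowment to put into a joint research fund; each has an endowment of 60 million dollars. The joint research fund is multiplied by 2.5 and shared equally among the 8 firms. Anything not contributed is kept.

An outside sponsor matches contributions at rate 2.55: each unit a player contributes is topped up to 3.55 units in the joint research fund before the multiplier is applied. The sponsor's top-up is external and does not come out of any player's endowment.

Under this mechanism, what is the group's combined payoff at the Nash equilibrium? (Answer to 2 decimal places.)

4260.00 million dollars

With the mechanism, a contributed unit returns 2.5 × 3.55 / 8 = 1.1094 per unit of net cost to the contributor — now above 1 — so contributing fully is weakly dominant for every player.
At the Nash equilibrium everyone contributes 60. Group total payoff = 2.5 × 3.55 × 480 = 4260.00.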